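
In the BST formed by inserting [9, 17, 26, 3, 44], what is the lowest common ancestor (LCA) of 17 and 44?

Tree insertion order: [9, 17, 26, 3, 44]
Tree (level-order array): [9, 3, 17, None, None, None, 26, None, 44]
In a BST, the LCA of p=17, q=44 is the first node v on the
root-to-leaf path with p <= v <= q (go left if both < v, right if both > v).
Walk from root:
  at 9: both 17 and 44 > 9, go right
  at 17: 17 <= 17 <= 44, this is the LCA
LCA = 17


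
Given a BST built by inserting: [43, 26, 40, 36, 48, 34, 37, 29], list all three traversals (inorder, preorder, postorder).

Tree insertion order: [43, 26, 40, 36, 48, 34, 37, 29]
Tree (level-order array): [43, 26, 48, None, 40, None, None, 36, None, 34, 37, 29]
Inorder (L, root, R): [26, 29, 34, 36, 37, 40, 43, 48]
Preorder (root, L, R): [43, 26, 40, 36, 34, 29, 37, 48]
Postorder (L, R, root): [29, 34, 37, 36, 40, 26, 48, 43]


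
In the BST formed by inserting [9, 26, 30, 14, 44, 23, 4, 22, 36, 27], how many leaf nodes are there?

Tree built from: [9, 26, 30, 14, 44, 23, 4, 22, 36, 27]
Tree (level-order array): [9, 4, 26, None, None, 14, 30, None, 23, 27, 44, 22, None, None, None, 36]
Rule: A leaf has 0 children.
Per-node child counts:
  node 9: 2 child(ren)
  node 4: 0 child(ren)
  node 26: 2 child(ren)
  node 14: 1 child(ren)
  node 23: 1 child(ren)
  node 22: 0 child(ren)
  node 30: 2 child(ren)
  node 27: 0 child(ren)
  node 44: 1 child(ren)
  node 36: 0 child(ren)
Matching nodes: [4, 22, 27, 36]
Count of leaf nodes: 4


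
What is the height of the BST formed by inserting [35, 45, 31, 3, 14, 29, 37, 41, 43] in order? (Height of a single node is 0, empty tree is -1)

Insertion order: [35, 45, 31, 3, 14, 29, 37, 41, 43]
Tree (level-order array): [35, 31, 45, 3, None, 37, None, None, 14, None, 41, None, 29, None, 43]
Compute height bottom-up (empty subtree = -1):
  height(29) = 1 + max(-1, -1) = 0
  height(14) = 1 + max(-1, 0) = 1
  height(3) = 1 + max(-1, 1) = 2
  height(31) = 1 + max(2, -1) = 3
  height(43) = 1 + max(-1, -1) = 0
  height(41) = 1 + max(-1, 0) = 1
  height(37) = 1 + max(-1, 1) = 2
  height(45) = 1 + max(2, -1) = 3
  height(35) = 1 + max(3, 3) = 4
Height = 4


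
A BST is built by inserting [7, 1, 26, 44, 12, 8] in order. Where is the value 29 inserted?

Starting tree (level order): [7, 1, 26, None, None, 12, 44, 8]
Insertion path: 7 -> 26 -> 44
Result: insert 29 as left child of 44
Final tree (level order): [7, 1, 26, None, None, 12, 44, 8, None, 29]


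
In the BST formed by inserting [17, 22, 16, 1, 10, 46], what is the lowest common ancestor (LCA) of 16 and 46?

Tree insertion order: [17, 22, 16, 1, 10, 46]
Tree (level-order array): [17, 16, 22, 1, None, None, 46, None, 10]
In a BST, the LCA of p=16, q=46 is the first node v on the
root-to-leaf path with p <= v <= q (go left if both < v, right if both > v).
Walk from root:
  at 17: 16 <= 17 <= 46, this is the LCA
LCA = 17


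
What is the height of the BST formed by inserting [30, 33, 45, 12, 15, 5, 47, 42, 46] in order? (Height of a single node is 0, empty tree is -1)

Insertion order: [30, 33, 45, 12, 15, 5, 47, 42, 46]
Tree (level-order array): [30, 12, 33, 5, 15, None, 45, None, None, None, None, 42, 47, None, None, 46]
Compute height bottom-up (empty subtree = -1):
  height(5) = 1 + max(-1, -1) = 0
  height(15) = 1 + max(-1, -1) = 0
  height(12) = 1 + max(0, 0) = 1
  height(42) = 1 + max(-1, -1) = 0
  height(46) = 1 + max(-1, -1) = 0
  height(47) = 1 + max(0, -1) = 1
  height(45) = 1 + max(0, 1) = 2
  height(33) = 1 + max(-1, 2) = 3
  height(30) = 1 + max(1, 3) = 4
Height = 4


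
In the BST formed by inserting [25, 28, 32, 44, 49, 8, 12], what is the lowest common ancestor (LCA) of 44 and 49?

Tree insertion order: [25, 28, 32, 44, 49, 8, 12]
Tree (level-order array): [25, 8, 28, None, 12, None, 32, None, None, None, 44, None, 49]
In a BST, the LCA of p=44, q=49 is the first node v on the
root-to-leaf path with p <= v <= q (go left if both < v, right if both > v).
Walk from root:
  at 25: both 44 and 49 > 25, go right
  at 28: both 44 and 49 > 28, go right
  at 32: both 44 and 49 > 32, go right
  at 44: 44 <= 44 <= 49, this is the LCA
LCA = 44


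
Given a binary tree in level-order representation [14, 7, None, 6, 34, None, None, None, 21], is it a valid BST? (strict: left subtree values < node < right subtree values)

Level-order array: [14, 7, None, 6, 34, None, None, None, 21]
Validate using subtree bounds (lo, hi): at each node, require lo < value < hi,
then recurse left with hi=value and right with lo=value.
Preorder trace (stopping at first violation):
  at node 14 with bounds (-inf, +inf): OK
  at node 7 with bounds (-inf, 14): OK
  at node 6 with bounds (-inf, 7): OK
  at node 34 with bounds (7, 14): VIOLATION
Node 34 violates its bound: not (7 < 34 < 14).
Result: Not a valid BST


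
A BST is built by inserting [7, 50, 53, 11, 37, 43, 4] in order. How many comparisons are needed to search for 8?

Search path for 8: 7 -> 50 -> 11
Found: False
Comparisons: 3


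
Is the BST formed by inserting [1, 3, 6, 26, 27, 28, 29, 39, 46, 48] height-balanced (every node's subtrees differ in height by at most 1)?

Tree (level-order array): [1, None, 3, None, 6, None, 26, None, 27, None, 28, None, 29, None, 39, None, 46, None, 48]
Definition: a tree is height-balanced if, at every node, |h(left) - h(right)| <= 1 (empty subtree has height -1).
Bottom-up per-node check:
  node 48: h_left=-1, h_right=-1, diff=0 [OK], height=0
  node 46: h_left=-1, h_right=0, diff=1 [OK], height=1
  node 39: h_left=-1, h_right=1, diff=2 [FAIL (|-1-1|=2 > 1)], height=2
  node 29: h_left=-1, h_right=2, diff=3 [FAIL (|-1-2|=3 > 1)], height=3
  node 28: h_left=-1, h_right=3, diff=4 [FAIL (|-1-3|=4 > 1)], height=4
  node 27: h_left=-1, h_right=4, diff=5 [FAIL (|-1-4|=5 > 1)], height=5
  node 26: h_left=-1, h_right=5, diff=6 [FAIL (|-1-5|=6 > 1)], height=6
  node 6: h_left=-1, h_right=6, diff=7 [FAIL (|-1-6|=7 > 1)], height=7
  node 3: h_left=-1, h_right=7, diff=8 [FAIL (|-1-7|=8 > 1)], height=8
  node 1: h_left=-1, h_right=8, diff=9 [FAIL (|-1-8|=9 > 1)], height=9
Node 39 violates the condition: |-1 - 1| = 2 > 1.
Result: Not balanced


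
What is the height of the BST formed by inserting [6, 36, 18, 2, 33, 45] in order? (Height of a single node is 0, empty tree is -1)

Insertion order: [6, 36, 18, 2, 33, 45]
Tree (level-order array): [6, 2, 36, None, None, 18, 45, None, 33]
Compute height bottom-up (empty subtree = -1):
  height(2) = 1 + max(-1, -1) = 0
  height(33) = 1 + max(-1, -1) = 0
  height(18) = 1 + max(-1, 0) = 1
  height(45) = 1 + max(-1, -1) = 0
  height(36) = 1 + max(1, 0) = 2
  height(6) = 1 + max(0, 2) = 3
Height = 3


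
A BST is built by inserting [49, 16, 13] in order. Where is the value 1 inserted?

Starting tree (level order): [49, 16, None, 13]
Insertion path: 49 -> 16 -> 13
Result: insert 1 as left child of 13
Final tree (level order): [49, 16, None, 13, None, 1]


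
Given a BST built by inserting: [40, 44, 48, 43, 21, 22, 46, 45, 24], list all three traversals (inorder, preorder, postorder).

Tree insertion order: [40, 44, 48, 43, 21, 22, 46, 45, 24]
Tree (level-order array): [40, 21, 44, None, 22, 43, 48, None, 24, None, None, 46, None, None, None, 45]
Inorder (L, root, R): [21, 22, 24, 40, 43, 44, 45, 46, 48]
Preorder (root, L, R): [40, 21, 22, 24, 44, 43, 48, 46, 45]
Postorder (L, R, root): [24, 22, 21, 43, 45, 46, 48, 44, 40]


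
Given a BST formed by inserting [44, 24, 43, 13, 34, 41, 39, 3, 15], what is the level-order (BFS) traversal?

Tree insertion order: [44, 24, 43, 13, 34, 41, 39, 3, 15]
Tree (level-order array): [44, 24, None, 13, 43, 3, 15, 34, None, None, None, None, None, None, 41, 39]
BFS from the root, enqueuing left then right child of each popped node:
  queue [44] -> pop 44, enqueue [24], visited so far: [44]
  queue [24] -> pop 24, enqueue [13, 43], visited so far: [44, 24]
  queue [13, 43] -> pop 13, enqueue [3, 15], visited so far: [44, 24, 13]
  queue [43, 3, 15] -> pop 43, enqueue [34], visited so far: [44, 24, 13, 43]
  queue [3, 15, 34] -> pop 3, enqueue [none], visited so far: [44, 24, 13, 43, 3]
  queue [15, 34] -> pop 15, enqueue [none], visited so far: [44, 24, 13, 43, 3, 15]
  queue [34] -> pop 34, enqueue [41], visited so far: [44, 24, 13, 43, 3, 15, 34]
  queue [41] -> pop 41, enqueue [39], visited so far: [44, 24, 13, 43, 3, 15, 34, 41]
  queue [39] -> pop 39, enqueue [none], visited so far: [44, 24, 13, 43, 3, 15, 34, 41, 39]
Result: [44, 24, 13, 43, 3, 15, 34, 41, 39]


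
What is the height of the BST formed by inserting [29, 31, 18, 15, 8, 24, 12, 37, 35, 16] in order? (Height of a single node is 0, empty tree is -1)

Insertion order: [29, 31, 18, 15, 8, 24, 12, 37, 35, 16]
Tree (level-order array): [29, 18, 31, 15, 24, None, 37, 8, 16, None, None, 35, None, None, 12]
Compute height bottom-up (empty subtree = -1):
  height(12) = 1 + max(-1, -1) = 0
  height(8) = 1 + max(-1, 0) = 1
  height(16) = 1 + max(-1, -1) = 0
  height(15) = 1 + max(1, 0) = 2
  height(24) = 1 + max(-1, -1) = 0
  height(18) = 1 + max(2, 0) = 3
  height(35) = 1 + max(-1, -1) = 0
  height(37) = 1 + max(0, -1) = 1
  height(31) = 1 + max(-1, 1) = 2
  height(29) = 1 + max(3, 2) = 4
Height = 4


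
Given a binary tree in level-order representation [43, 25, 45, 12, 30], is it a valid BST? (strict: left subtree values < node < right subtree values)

Level-order array: [43, 25, 45, 12, 30]
Validate using subtree bounds (lo, hi): at each node, require lo < value < hi,
then recurse left with hi=value and right with lo=value.
Preorder trace (stopping at first violation):
  at node 43 with bounds (-inf, +inf): OK
  at node 25 with bounds (-inf, 43): OK
  at node 12 with bounds (-inf, 25): OK
  at node 30 with bounds (25, 43): OK
  at node 45 with bounds (43, +inf): OK
No violation found at any node.
Result: Valid BST


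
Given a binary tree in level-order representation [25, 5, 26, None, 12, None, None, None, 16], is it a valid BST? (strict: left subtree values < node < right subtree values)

Level-order array: [25, 5, 26, None, 12, None, None, None, 16]
Validate using subtree bounds (lo, hi): at each node, require lo < value < hi,
then recurse left with hi=value and right with lo=value.
Preorder trace (stopping at first violation):
  at node 25 with bounds (-inf, +inf): OK
  at node 5 with bounds (-inf, 25): OK
  at node 12 with bounds (5, 25): OK
  at node 16 with bounds (12, 25): OK
  at node 26 with bounds (25, +inf): OK
No violation found at any node.
Result: Valid BST


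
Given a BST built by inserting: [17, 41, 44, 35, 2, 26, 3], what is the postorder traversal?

Tree insertion order: [17, 41, 44, 35, 2, 26, 3]
Tree (level-order array): [17, 2, 41, None, 3, 35, 44, None, None, 26]
Postorder traversal: [3, 2, 26, 35, 44, 41, 17]


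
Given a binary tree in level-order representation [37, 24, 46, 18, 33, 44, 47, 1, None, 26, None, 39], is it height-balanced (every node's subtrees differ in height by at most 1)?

Tree (level-order array): [37, 24, 46, 18, 33, 44, 47, 1, None, 26, None, 39]
Definition: a tree is height-balanced if, at every node, |h(left) - h(right)| <= 1 (empty subtree has height -1).
Bottom-up per-node check:
  node 1: h_left=-1, h_right=-1, diff=0 [OK], height=0
  node 18: h_left=0, h_right=-1, diff=1 [OK], height=1
  node 26: h_left=-1, h_right=-1, diff=0 [OK], height=0
  node 33: h_left=0, h_right=-1, diff=1 [OK], height=1
  node 24: h_left=1, h_right=1, diff=0 [OK], height=2
  node 39: h_left=-1, h_right=-1, diff=0 [OK], height=0
  node 44: h_left=0, h_right=-1, diff=1 [OK], height=1
  node 47: h_left=-1, h_right=-1, diff=0 [OK], height=0
  node 46: h_left=1, h_right=0, diff=1 [OK], height=2
  node 37: h_left=2, h_right=2, diff=0 [OK], height=3
All nodes satisfy the balance condition.
Result: Balanced


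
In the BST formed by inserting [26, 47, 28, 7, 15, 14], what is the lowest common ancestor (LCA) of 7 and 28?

Tree insertion order: [26, 47, 28, 7, 15, 14]
Tree (level-order array): [26, 7, 47, None, 15, 28, None, 14]
In a BST, the LCA of p=7, q=28 is the first node v on the
root-to-leaf path with p <= v <= q (go left if both < v, right if both > v).
Walk from root:
  at 26: 7 <= 26 <= 28, this is the LCA
LCA = 26


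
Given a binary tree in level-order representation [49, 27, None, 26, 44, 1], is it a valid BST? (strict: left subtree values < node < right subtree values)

Level-order array: [49, 27, None, 26, 44, 1]
Validate using subtree bounds (lo, hi): at each node, require lo < value < hi,
then recurse left with hi=value and right with lo=value.
Preorder trace (stopping at first violation):
  at node 49 with bounds (-inf, +inf): OK
  at node 27 with bounds (-inf, 49): OK
  at node 26 with bounds (-inf, 27): OK
  at node 1 with bounds (-inf, 26): OK
  at node 44 with bounds (27, 49): OK
No violation found at any node.
Result: Valid BST


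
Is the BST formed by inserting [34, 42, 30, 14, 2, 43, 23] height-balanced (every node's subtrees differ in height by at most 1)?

Tree (level-order array): [34, 30, 42, 14, None, None, 43, 2, 23]
Definition: a tree is height-balanced if, at every node, |h(left) - h(right)| <= 1 (empty subtree has height -1).
Bottom-up per-node check:
  node 2: h_left=-1, h_right=-1, diff=0 [OK], height=0
  node 23: h_left=-1, h_right=-1, diff=0 [OK], height=0
  node 14: h_left=0, h_right=0, diff=0 [OK], height=1
  node 30: h_left=1, h_right=-1, diff=2 [FAIL (|1--1|=2 > 1)], height=2
  node 43: h_left=-1, h_right=-1, diff=0 [OK], height=0
  node 42: h_left=-1, h_right=0, diff=1 [OK], height=1
  node 34: h_left=2, h_right=1, diff=1 [OK], height=3
Node 30 violates the condition: |1 - -1| = 2 > 1.
Result: Not balanced


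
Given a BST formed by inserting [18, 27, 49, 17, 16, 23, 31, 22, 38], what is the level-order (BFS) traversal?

Tree insertion order: [18, 27, 49, 17, 16, 23, 31, 22, 38]
Tree (level-order array): [18, 17, 27, 16, None, 23, 49, None, None, 22, None, 31, None, None, None, None, 38]
BFS from the root, enqueuing left then right child of each popped node:
  queue [18] -> pop 18, enqueue [17, 27], visited so far: [18]
  queue [17, 27] -> pop 17, enqueue [16], visited so far: [18, 17]
  queue [27, 16] -> pop 27, enqueue [23, 49], visited so far: [18, 17, 27]
  queue [16, 23, 49] -> pop 16, enqueue [none], visited so far: [18, 17, 27, 16]
  queue [23, 49] -> pop 23, enqueue [22], visited so far: [18, 17, 27, 16, 23]
  queue [49, 22] -> pop 49, enqueue [31], visited so far: [18, 17, 27, 16, 23, 49]
  queue [22, 31] -> pop 22, enqueue [none], visited so far: [18, 17, 27, 16, 23, 49, 22]
  queue [31] -> pop 31, enqueue [38], visited so far: [18, 17, 27, 16, 23, 49, 22, 31]
  queue [38] -> pop 38, enqueue [none], visited so far: [18, 17, 27, 16, 23, 49, 22, 31, 38]
Result: [18, 17, 27, 16, 23, 49, 22, 31, 38]


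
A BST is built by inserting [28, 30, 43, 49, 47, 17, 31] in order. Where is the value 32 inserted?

Starting tree (level order): [28, 17, 30, None, None, None, 43, 31, 49, None, None, 47]
Insertion path: 28 -> 30 -> 43 -> 31
Result: insert 32 as right child of 31
Final tree (level order): [28, 17, 30, None, None, None, 43, 31, 49, None, 32, 47]


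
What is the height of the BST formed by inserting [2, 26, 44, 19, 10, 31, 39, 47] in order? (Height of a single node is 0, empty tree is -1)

Insertion order: [2, 26, 44, 19, 10, 31, 39, 47]
Tree (level-order array): [2, None, 26, 19, 44, 10, None, 31, 47, None, None, None, 39]
Compute height bottom-up (empty subtree = -1):
  height(10) = 1 + max(-1, -1) = 0
  height(19) = 1 + max(0, -1) = 1
  height(39) = 1 + max(-1, -1) = 0
  height(31) = 1 + max(-1, 0) = 1
  height(47) = 1 + max(-1, -1) = 0
  height(44) = 1 + max(1, 0) = 2
  height(26) = 1 + max(1, 2) = 3
  height(2) = 1 + max(-1, 3) = 4
Height = 4


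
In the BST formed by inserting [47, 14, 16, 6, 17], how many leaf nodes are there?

Tree built from: [47, 14, 16, 6, 17]
Tree (level-order array): [47, 14, None, 6, 16, None, None, None, 17]
Rule: A leaf has 0 children.
Per-node child counts:
  node 47: 1 child(ren)
  node 14: 2 child(ren)
  node 6: 0 child(ren)
  node 16: 1 child(ren)
  node 17: 0 child(ren)
Matching nodes: [6, 17]
Count of leaf nodes: 2


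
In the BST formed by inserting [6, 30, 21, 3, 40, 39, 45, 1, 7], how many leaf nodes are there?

Tree built from: [6, 30, 21, 3, 40, 39, 45, 1, 7]
Tree (level-order array): [6, 3, 30, 1, None, 21, 40, None, None, 7, None, 39, 45]
Rule: A leaf has 0 children.
Per-node child counts:
  node 6: 2 child(ren)
  node 3: 1 child(ren)
  node 1: 0 child(ren)
  node 30: 2 child(ren)
  node 21: 1 child(ren)
  node 7: 0 child(ren)
  node 40: 2 child(ren)
  node 39: 0 child(ren)
  node 45: 0 child(ren)
Matching nodes: [1, 7, 39, 45]
Count of leaf nodes: 4


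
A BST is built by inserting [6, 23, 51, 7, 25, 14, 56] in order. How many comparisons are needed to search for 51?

Search path for 51: 6 -> 23 -> 51
Found: True
Comparisons: 3


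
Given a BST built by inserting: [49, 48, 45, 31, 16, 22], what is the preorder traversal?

Tree insertion order: [49, 48, 45, 31, 16, 22]
Tree (level-order array): [49, 48, None, 45, None, 31, None, 16, None, None, 22]
Preorder traversal: [49, 48, 45, 31, 16, 22]


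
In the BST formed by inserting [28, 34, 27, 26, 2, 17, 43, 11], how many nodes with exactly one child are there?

Tree built from: [28, 34, 27, 26, 2, 17, 43, 11]
Tree (level-order array): [28, 27, 34, 26, None, None, 43, 2, None, None, None, None, 17, 11]
Rule: These are nodes with exactly 1 non-null child.
Per-node child counts:
  node 28: 2 child(ren)
  node 27: 1 child(ren)
  node 26: 1 child(ren)
  node 2: 1 child(ren)
  node 17: 1 child(ren)
  node 11: 0 child(ren)
  node 34: 1 child(ren)
  node 43: 0 child(ren)
Matching nodes: [27, 26, 2, 17, 34]
Count of nodes with exactly one child: 5


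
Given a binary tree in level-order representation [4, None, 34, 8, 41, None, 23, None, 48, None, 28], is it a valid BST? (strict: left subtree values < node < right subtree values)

Level-order array: [4, None, 34, 8, 41, None, 23, None, 48, None, 28]
Validate using subtree bounds (lo, hi): at each node, require lo < value < hi,
then recurse left with hi=value and right with lo=value.
Preorder trace (stopping at first violation):
  at node 4 with bounds (-inf, +inf): OK
  at node 34 with bounds (4, +inf): OK
  at node 8 with bounds (4, 34): OK
  at node 23 with bounds (8, 34): OK
  at node 28 with bounds (23, 34): OK
  at node 41 with bounds (34, +inf): OK
  at node 48 with bounds (41, +inf): OK
No violation found at any node.
Result: Valid BST


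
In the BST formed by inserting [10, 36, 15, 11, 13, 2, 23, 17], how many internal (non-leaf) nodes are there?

Tree built from: [10, 36, 15, 11, 13, 2, 23, 17]
Tree (level-order array): [10, 2, 36, None, None, 15, None, 11, 23, None, 13, 17]
Rule: An internal node has at least one child.
Per-node child counts:
  node 10: 2 child(ren)
  node 2: 0 child(ren)
  node 36: 1 child(ren)
  node 15: 2 child(ren)
  node 11: 1 child(ren)
  node 13: 0 child(ren)
  node 23: 1 child(ren)
  node 17: 0 child(ren)
Matching nodes: [10, 36, 15, 11, 23]
Count of internal (non-leaf) nodes: 5


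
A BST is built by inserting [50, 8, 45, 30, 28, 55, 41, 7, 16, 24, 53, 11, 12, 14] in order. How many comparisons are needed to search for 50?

Search path for 50: 50
Found: True
Comparisons: 1


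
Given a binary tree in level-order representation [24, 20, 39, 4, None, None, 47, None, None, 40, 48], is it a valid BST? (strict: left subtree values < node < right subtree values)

Level-order array: [24, 20, 39, 4, None, None, 47, None, None, 40, 48]
Validate using subtree bounds (lo, hi): at each node, require lo < value < hi,
then recurse left with hi=value and right with lo=value.
Preorder trace (stopping at first violation):
  at node 24 with bounds (-inf, +inf): OK
  at node 20 with bounds (-inf, 24): OK
  at node 4 with bounds (-inf, 20): OK
  at node 39 with bounds (24, +inf): OK
  at node 47 with bounds (39, +inf): OK
  at node 40 with bounds (39, 47): OK
  at node 48 with bounds (47, +inf): OK
No violation found at any node.
Result: Valid BST


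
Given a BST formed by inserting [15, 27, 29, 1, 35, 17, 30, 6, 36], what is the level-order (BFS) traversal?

Tree insertion order: [15, 27, 29, 1, 35, 17, 30, 6, 36]
Tree (level-order array): [15, 1, 27, None, 6, 17, 29, None, None, None, None, None, 35, 30, 36]
BFS from the root, enqueuing left then right child of each popped node:
  queue [15] -> pop 15, enqueue [1, 27], visited so far: [15]
  queue [1, 27] -> pop 1, enqueue [6], visited so far: [15, 1]
  queue [27, 6] -> pop 27, enqueue [17, 29], visited so far: [15, 1, 27]
  queue [6, 17, 29] -> pop 6, enqueue [none], visited so far: [15, 1, 27, 6]
  queue [17, 29] -> pop 17, enqueue [none], visited so far: [15, 1, 27, 6, 17]
  queue [29] -> pop 29, enqueue [35], visited so far: [15, 1, 27, 6, 17, 29]
  queue [35] -> pop 35, enqueue [30, 36], visited so far: [15, 1, 27, 6, 17, 29, 35]
  queue [30, 36] -> pop 30, enqueue [none], visited so far: [15, 1, 27, 6, 17, 29, 35, 30]
  queue [36] -> pop 36, enqueue [none], visited so far: [15, 1, 27, 6, 17, 29, 35, 30, 36]
Result: [15, 1, 27, 6, 17, 29, 35, 30, 36]


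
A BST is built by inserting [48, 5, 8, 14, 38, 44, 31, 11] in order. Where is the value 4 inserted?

Starting tree (level order): [48, 5, None, None, 8, None, 14, 11, 38, None, None, 31, 44]
Insertion path: 48 -> 5
Result: insert 4 as left child of 5
Final tree (level order): [48, 5, None, 4, 8, None, None, None, 14, 11, 38, None, None, 31, 44]


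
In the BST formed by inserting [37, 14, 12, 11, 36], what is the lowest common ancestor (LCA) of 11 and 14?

Tree insertion order: [37, 14, 12, 11, 36]
Tree (level-order array): [37, 14, None, 12, 36, 11]
In a BST, the LCA of p=11, q=14 is the first node v on the
root-to-leaf path with p <= v <= q (go left if both < v, right if both > v).
Walk from root:
  at 37: both 11 and 14 < 37, go left
  at 14: 11 <= 14 <= 14, this is the LCA
LCA = 14


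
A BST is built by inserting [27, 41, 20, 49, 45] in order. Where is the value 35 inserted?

Starting tree (level order): [27, 20, 41, None, None, None, 49, 45]
Insertion path: 27 -> 41
Result: insert 35 as left child of 41
Final tree (level order): [27, 20, 41, None, None, 35, 49, None, None, 45]


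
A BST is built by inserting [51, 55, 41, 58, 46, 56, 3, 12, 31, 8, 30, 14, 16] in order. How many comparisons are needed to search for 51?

Search path for 51: 51
Found: True
Comparisons: 1


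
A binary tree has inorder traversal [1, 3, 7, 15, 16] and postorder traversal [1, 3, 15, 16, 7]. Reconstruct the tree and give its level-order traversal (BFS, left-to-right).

Inorder:   [1, 3, 7, 15, 16]
Postorder: [1, 3, 15, 16, 7]
Algorithm: postorder visits root last, so walk postorder right-to-left;
each value is the root of the current inorder slice — split it at that
value, recurse on the right subtree first, then the left.
Recursive splits:
  root=7; inorder splits into left=[1, 3], right=[15, 16]
  root=16; inorder splits into left=[15], right=[]
  root=15; inorder splits into left=[], right=[]
  root=3; inorder splits into left=[1], right=[]
  root=1; inorder splits into left=[], right=[]
Reconstructed level-order: [7, 3, 16, 1, 15]


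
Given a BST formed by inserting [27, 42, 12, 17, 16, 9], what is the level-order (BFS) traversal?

Tree insertion order: [27, 42, 12, 17, 16, 9]
Tree (level-order array): [27, 12, 42, 9, 17, None, None, None, None, 16]
BFS from the root, enqueuing left then right child of each popped node:
  queue [27] -> pop 27, enqueue [12, 42], visited so far: [27]
  queue [12, 42] -> pop 12, enqueue [9, 17], visited so far: [27, 12]
  queue [42, 9, 17] -> pop 42, enqueue [none], visited so far: [27, 12, 42]
  queue [9, 17] -> pop 9, enqueue [none], visited so far: [27, 12, 42, 9]
  queue [17] -> pop 17, enqueue [16], visited so far: [27, 12, 42, 9, 17]
  queue [16] -> pop 16, enqueue [none], visited so far: [27, 12, 42, 9, 17, 16]
Result: [27, 12, 42, 9, 17, 16]


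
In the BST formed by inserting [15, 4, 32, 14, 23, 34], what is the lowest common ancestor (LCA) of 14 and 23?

Tree insertion order: [15, 4, 32, 14, 23, 34]
Tree (level-order array): [15, 4, 32, None, 14, 23, 34]
In a BST, the LCA of p=14, q=23 is the first node v on the
root-to-leaf path with p <= v <= q (go left if both < v, right if both > v).
Walk from root:
  at 15: 14 <= 15 <= 23, this is the LCA
LCA = 15


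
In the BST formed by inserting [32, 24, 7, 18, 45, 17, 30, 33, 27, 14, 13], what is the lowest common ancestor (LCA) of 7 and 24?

Tree insertion order: [32, 24, 7, 18, 45, 17, 30, 33, 27, 14, 13]
Tree (level-order array): [32, 24, 45, 7, 30, 33, None, None, 18, 27, None, None, None, 17, None, None, None, 14, None, 13]
In a BST, the LCA of p=7, q=24 is the first node v on the
root-to-leaf path with p <= v <= q (go left if both < v, right if both > v).
Walk from root:
  at 32: both 7 and 24 < 32, go left
  at 24: 7 <= 24 <= 24, this is the LCA
LCA = 24


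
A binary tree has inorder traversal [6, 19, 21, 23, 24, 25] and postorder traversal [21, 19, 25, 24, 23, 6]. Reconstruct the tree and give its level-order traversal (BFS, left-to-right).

Inorder:   [6, 19, 21, 23, 24, 25]
Postorder: [21, 19, 25, 24, 23, 6]
Algorithm: postorder visits root last, so walk postorder right-to-left;
each value is the root of the current inorder slice — split it at that
value, recurse on the right subtree first, then the left.
Recursive splits:
  root=6; inorder splits into left=[], right=[19, 21, 23, 24, 25]
  root=23; inorder splits into left=[19, 21], right=[24, 25]
  root=24; inorder splits into left=[], right=[25]
  root=25; inorder splits into left=[], right=[]
  root=19; inorder splits into left=[], right=[21]
  root=21; inorder splits into left=[], right=[]
Reconstructed level-order: [6, 23, 19, 24, 21, 25]


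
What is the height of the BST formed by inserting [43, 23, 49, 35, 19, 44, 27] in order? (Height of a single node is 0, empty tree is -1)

Insertion order: [43, 23, 49, 35, 19, 44, 27]
Tree (level-order array): [43, 23, 49, 19, 35, 44, None, None, None, 27]
Compute height bottom-up (empty subtree = -1):
  height(19) = 1 + max(-1, -1) = 0
  height(27) = 1 + max(-1, -1) = 0
  height(35) = 1 + max(0, -1) = 1
  height(23) = 1 + max(0, 1) = 2
  height(44) = 1 + max(-1, -1) = 0
  height(49) = 1 + max(0, -1) = 1
  height(43) = 1 + max(2, 1) = 3
Height = 3


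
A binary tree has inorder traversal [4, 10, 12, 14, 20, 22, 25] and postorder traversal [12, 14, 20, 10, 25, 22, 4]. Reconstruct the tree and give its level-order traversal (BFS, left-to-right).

Inorder:   [4, 10, 12, 14, 20, 22, 25]
Postorder: [12, 14, 20, 10, 25, 22, 4]
Algorithm: postorder visits root last, so walk postorder right-to-left;
each value is the root of the current inorder slice — split it at that
value, recurse on the right subtree first, then the left.
Recursive splits:
  root=4; inorder splits into left=[], right=[10, 12, 14, 20, 22, 25]
  root=22; inorder splits into left=[10, 12, 14, 20], right=[25]
  root=25; inorder splits into left=[], right=[]
  root=10; inorder splits into left=[], right=[12, 14, 20]
  root=20; inorder splits into left=[12, 14], right=[]
  root=14; inorder splits into left=[12], right=[]
  root=12; inorder splits into left=[], right=[]
Reconstructed level-order: [4, 22, 10, 25, 20, 14, 12]


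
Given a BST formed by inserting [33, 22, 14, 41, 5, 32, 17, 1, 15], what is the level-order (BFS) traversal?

Tree insertion order: [33, 22, 14, 41, 5, 32, 17, 1, 15]
Tree (level-order array): [33, 22, 41, 14, 32, None, None, 5, 17, None, None, 1, None, 15]
BFS from the root, enqueuing left then right child of each popped node:
  queue [33] -> pop 33, enqueue [22, 41], visited so far: [33]
  queue [22, 41] -> pop 22, enqueue [14, 32], visited so far: [33, 22]
  queue [41, 14, 32] -> pop 41, enqueue [none], visited so far: [33, 22, 41]
  queue [14, 32] -> pop 14, enqueue [5, 17], visited so far: [33, 22, 41, 14]
  queue [32, 5, 17] -> pop 32, enqueue [none], visited so far: [33, 22, 41, 14, 32]
  queue [5, 17] -> pop 5, enqueue [1], visited so far: [33, 22, 41, 14, 32, 5]
  queue [17, 1] -> pop 17, enqueue [15], visited so far: [33, 22, 41, 14, 32, 5, 17]
  queue [1, 15] -> pop 1, enqueue [none], visited so far: [33, 22, 41, 14, 32, 5, 17, 1]
  queue [15] -> pop 15, enqueue [none], visited so far: [33, 22, 41, 14, 32, 5, 17, 1, 15]
Result: [33, 22, 41, 14, 32, 5, 17, 1, 15]


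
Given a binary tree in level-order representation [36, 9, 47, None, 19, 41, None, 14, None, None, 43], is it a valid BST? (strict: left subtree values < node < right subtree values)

Level-order array: [36, 9, 47, None, 19, 41, None, 14, None, None, 43]
Validate using subtree bounds (lo, hi): at each node, require lo < value < hi,
then recurse left with hi=value and right with lo=value.
Preorder trace (stopping at first violation):
  at node 36 with bounds (-inf, +inf): OK
  at node 9 with bounds (-inf, 36): OK
  at node 19 with bounds (9, 36): OK
  at node 14 with bounds (9, 19): OK
  at node 47 with bounds (36, +inf): OK
  at node 41 with bounds (36, 47): OK
  at node 43 with bounds (41, 47): OK
No violation found at any node.
Result: Valid BST


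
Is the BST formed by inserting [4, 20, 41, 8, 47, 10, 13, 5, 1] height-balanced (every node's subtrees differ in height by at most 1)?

Tree (level-order array): [4, 1, 20, None, None, 8, 41, 5, 10, None, 47, None, None, None, 13]
Definition: a tree is height-balanced if, at every node, |h(left) - h(right)| <= 1 (empty subtree has height -1).
Bottom-up per-node check:
  node 1: h_left=-1, h_right=-1, diff=0 [OK], height=0
  node 5: h_left=-1, h_right=-1, diff=0 [OK], height=0
  node 13: h_left=-1, h_right=-1, diff=0 [OK], height=0
  node 10: h_left=-1, h_right=0, diff=1 [OK], height=1
  node 8: h_left=0, h_right=1, diff=1 [OK], height=2
  node 47: h_left=-1, h_right=-1, diff=0 [OK], height=0
  node 41: h_left=-1, h_right=0, diff=1 [OK], height=1
  node 20: h_left=2, h_right=1, diff=1 [OK], height=3
  node 4: h_left=0, h_right=3, diff=3 [FAIL (|0-3|=3 > 1)], height=4
Node 4 violates the condition: |0 - 3| = 3 > 1.
Result: Not balanced


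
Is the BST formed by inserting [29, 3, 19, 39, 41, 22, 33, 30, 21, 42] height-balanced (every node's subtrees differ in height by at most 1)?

Tree (level-order array): [29, 3, 39, None, 19, 33, 41, None, 22, 30, None, None, 42, 21]
Definition: a tree is height-balanced if, at every node, |h(left) - h(right)| <= 1 (empty subtree has height -1).
Bottom-up per-node check:
  node 21: h_left=-1, h_right=-1, diff=0 [OK], height=0
  node 22: h_left=0, h_right=-1, diff=1 [OK], height=1
  node 19: h_left=-1, h_right=1, diff=2 [FAIL (|-1-1|=2 > 1)], height=2
  node 3: h_left=-1, h_right=2, diff=3 [FAIL (|-1-2|=3 > 1)], height=3
  node 30: h_left=-1, h_right=-1, diff=0 [OK], height=0
  node 33: h_left=0, h_right=-1, diff=1 [OK], height=1
  node 42: h_left=-1, h_right=-1, diff=0 [OK], height=0
  node 41: h_left=-1, h_right=0, diff=1 [OK], height=1
  node 39: h_left=1, h_right=1, diff=0 [OK], height=2
  node 29: h_left=3, h_right=2, diff=1 [OK], height=4
Node 19 violates the condition: |-1 - 1| = 2 > 1.
Result: Not balanced


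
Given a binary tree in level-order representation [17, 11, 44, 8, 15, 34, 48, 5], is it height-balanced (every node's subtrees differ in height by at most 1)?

Tree (level-order array): [17, 11, 44, 8, 15, 34, 48, 5]
Definition: a tree is height-balanced if, at every node, |h(left) - h(right)| <= 1 (empty subtree has height -1).
Bottom-up per-node check:
  node 5: h_left=-1, h_right=-1, diff=0 [OK], height=0
  node 8: h_left=0, h_right=-1, diff=1 [OK], height=1
  node 15: h_left=-1, h_right=-1, diff=0 [OK], height=0
  node 11: h_left=1, h_right=0, diff=1 [OK], height=2
  node 34: h_left=-1, h_right=-1, diff=0 [OK], height=0
  node 48: h_left=-1, h_right=-1, diff=0 [OK], height=0
  node 44: h_left=0, h_right=0, diff=0 [OK], height=1
  node 17: h_left=2, h_right=1, diff=1 [OK], height=3
All nodes satisfy the balance condition.
Result: Balanced


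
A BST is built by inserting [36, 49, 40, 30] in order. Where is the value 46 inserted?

Starting tree (level order): [36, 30, 49, None, None, 40]
Insertion path: 36 -> 49 -> 40
Result: insert 46 as right child of 40
Final tree (level order): [36, 30, 49, None, None, 40, None, None, 46]


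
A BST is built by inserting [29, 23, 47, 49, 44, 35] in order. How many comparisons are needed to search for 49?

Search path for 49: 29 -> 47 -> 49
Found: True
Comparisons: 3


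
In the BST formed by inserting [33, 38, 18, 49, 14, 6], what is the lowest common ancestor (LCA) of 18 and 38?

Tree insertion order: [33, 38, 18, 49, 14, 6]
Tree (level-order array): [33, 18, 38, 14, None, None, 49, 6]
In a BST, the LCA of p=18, q=38 is the first node v on the
root-to-leaf path with p <= v <= q (go left if both < v, right if both > v).
Walk from root:
  at 33: 18 <= 33 <= 38, this is the LCA
LCA = 33


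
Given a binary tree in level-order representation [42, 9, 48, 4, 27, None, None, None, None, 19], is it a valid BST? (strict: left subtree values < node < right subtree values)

Level-order array: [42, 9, 48, 4, 27, None, None, None, None, 19]
Validate using subtree bounds (lo, hi): at each node, require lo < value < hi,
then recurse left with hi=value and right with lo=value.
Preorder trace (stopping at first violation):
  at node 42 with bounds (-inf, +inf): OK
  at node 9 with bounds (-inf, 42): OK
  at node 4 with bounds (-inf, 9): OK
  at node 27 with bounds (9, 42): OK
  at node 19 with bounds (9, 27): OK
  at node 48 with bounds (42, +inf): OK
No violation found at any node.
Result: Valid BST


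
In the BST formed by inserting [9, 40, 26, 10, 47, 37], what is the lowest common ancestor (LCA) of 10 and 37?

Tree insertion order: [9, 40, 26, 10, 47, 37]
Tree (level-order array): [9, None, 40, 26, 47, 10, 37]
In a BST, the LCA of p=10, q=37 is the first node v on the
root-to-leaf path with p <= v <= q (go left if both < v, right if both > v).
Walk from root:
  at 9: both 10 and 37 > 9, go right
  at 40: both 10 and 37 < 40, go left
  at 26: 10 <= 26 <= 37, this is the LCA
LCA = 26


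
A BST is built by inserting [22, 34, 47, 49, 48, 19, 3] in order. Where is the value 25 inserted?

Starting tree (level order): [22, 19, 34, 3, None, None, 47, None, None, None, 49, 48]
Insertion path: 22 -> 34
Result: insert 25 as left child of 34
Final tree (level order): [22, 19, 34, 3, None, 25, 47, None, None, None, None, None, 49, 48]


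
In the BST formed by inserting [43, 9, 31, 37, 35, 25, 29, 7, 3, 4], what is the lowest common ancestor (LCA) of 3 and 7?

Tree insertion order: [43, 9, 31, 37, 35, 25, 29, 7, 3, 4]
Tree (level-order array): [43, 9, None, 7, 31, 3, None, 25, 37, None, 4, None, 29, 35]
In a BST, the LCA of p=3, q=7 is the first node v on the
root-to-leaf path with p <= v <= q (go left if both < v, right if both > v).
Walk from root:
  at 43: both 3 and 7 < 43, go left
  at 9: both 3 and 7 < 9, go left
  at 7: 3 <= 7 <= 7, this is the LCA
LCA = 7


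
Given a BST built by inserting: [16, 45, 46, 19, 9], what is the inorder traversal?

Tree insertion order: [16, 45, 46, 19, 9]
Tree (level-order array): [16, 9, 45, None, None, 19, 46]
Inorder traversal: [9, 16, 19, 45, 46]


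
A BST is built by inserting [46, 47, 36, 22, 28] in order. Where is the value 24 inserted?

Starting tree (level order): [46, 36, 47, 22, None, None, None, None, 28]
Insertion path: 46 -> 36 -> 22 -> 28
Result: insert 24 as left child of 28
Final tree (level order): [46, 36, 47, 22, None, None, None, None, 28, 24]


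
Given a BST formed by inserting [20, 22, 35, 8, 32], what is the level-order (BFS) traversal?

Tree insertion order: [20, 22, 35, 8, 32]
Tree (level-order array): [20, 8, 22, None, None, None, 35, 32]
BFS from the root, enqueuing left then right child of each popped node:
  queue [20] -> pop 20, enqueue [8, 22], visited so far: [20]
  queue [8, 22] -> pop 8, enqueue [none], visited so far: [20, 8]
  queue [22] -> pop 22, enqueue [35], visited so far: [20, 8, 22]
  queue [35] -> pop 35, enqueue [32], visited so far: [20, 8, 22, 35]
  queue [32] -> pop 32, enqueue [none], visited so far: [20, 8, 22, 35, 32]
Result: [20, 8, 22, 35, 32]


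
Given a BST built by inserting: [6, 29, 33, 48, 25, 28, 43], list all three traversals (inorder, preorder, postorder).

Tree insertion order: [6, 29, 33, 48, 25, 28, 43]
Tree (level-order array): [6, None, 29, 25, 33, None, 28, None, 48, None, None, 43]
Inorder (L, root, R): [6, 25, 28, 29, 33, 43, 48]
Preorder (root, L, R): [6, 29, 25, 28, 33, 48, 43]
Postorder (L, R, root): [28, 25, 43, 48, 33, 29, 6]


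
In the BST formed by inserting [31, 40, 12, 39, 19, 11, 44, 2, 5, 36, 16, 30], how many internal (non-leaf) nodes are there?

Tree built from: [31, 40, 12, 39, 19, 11, 44, 2, 5, 36, 16, 30]
Tree (level-order array): [31, 12, 40, 11, 19, 39, 44, 2, None, 16, 30, 36, None, None, None, None, 5]
Rule: An internal node has at least one child.
Per-node child counts:
  node 31: 2 child(ren)
  node 12: 2 child(ren)
  node 11: 1 child(ren)
  node 2: 1 child(ren)
  node 5: 0 child(ren)
  node 19: 2 child(ren)
  node 16: 0 child(ren)
  node 30: 0 child(ren)
  node 40: 2 child(ren)
  node 39: 1 child(ren)
  node 36: 0 child(ren)
  node 44: 0 child(ren)
Matching nodes: [31, 12, 11, 2, 19, 40, 39]
Count of internal (non-leaf) nodes: 7


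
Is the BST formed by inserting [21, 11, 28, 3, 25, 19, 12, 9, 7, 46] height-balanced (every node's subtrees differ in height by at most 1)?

Tree (level-order array): [21, 11, 28, 3, 19, 25, 46, None, 9, 12, None, None, None, None, None, 7]
Definition: a tree is height-balanced if, at every node, |h(left) - h(right)| <= 1 (empty subtree has height -1).
Bottom-up per-node check:
  node 7: h_left=-1, h_right=-1, diff=0 [OK], height=0
  node 9: h_left=0, h_right=-1, diff=1 [OK], height=1
  node 3: h_left=-1, h_right=1, diff=2 [FAIL (|-1-1|=2 > 1)], height=2
  node 12: h_left=-1, h_right=-1, diff=0 [OK], height=0
  node 19: h_left=0, h_right=-1, diff=1 [OK], height=1
  node 11: h_left=2, h_right=1, diff=1 [OK], height=3
  node 25: h_left=-1, h_right=-1, diff=0 [OK], height=0
  node 46: h_left=-1, h_right=-1, diff=0 [OK], height=0
  node 28: h_left=0, h_right=0, diff=0 [OK], height=1
  node 21: h_left=3, h_right=1, diff=2 [FAIL (|3-1|=2 > 1)], height=4
Node 3 violates the condition: |-1 - 1| = 2 > 1.
Result: Not balanced


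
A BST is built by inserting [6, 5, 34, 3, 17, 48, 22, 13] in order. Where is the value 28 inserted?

Starting tree (level order): [6, 5, 34, 3, None, 17, 48, None, None, 13, 22]
Insertion path: 6 -> 34 -> 17 -> 22
Result: insert 28 as right child of 22
Final tree (level order): [6, 5, 34, 3, None, 17, 48, None, None, 13, 22, None, None, None, None, None, 28]


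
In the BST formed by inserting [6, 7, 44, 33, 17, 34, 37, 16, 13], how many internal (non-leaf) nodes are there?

Tree built from: [6, 7, 44, 33, 17, 34, 37, 16, 13]
Tree (level-order array): [6, None, 7, None, 44, 33, None, 17, 34, 16, None, None, 37, 13]
Rule: An internal node has at least one child.
Per-node child counts:
  node 6: 1 child(ren)
  node 7: 1 child(ren)
  node 44: 1 child(ren)
  node 33: 2 child(ren)
  node 17: 1 child(ren)
  node 16: 1 child(ren)
  node 13: 0 child(ren)
  node 34: 1 child(ren)
  node 37: 0 child(ren)
Matching nodes: [6, 7, 44, 33, 17, 16, 34]
Count of internal (non-leaf) nodes: 7


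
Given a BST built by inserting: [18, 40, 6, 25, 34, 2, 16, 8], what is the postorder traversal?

Tree insertion order: [18, 40, 6, 25, 34, 2, 16, 8]
Tree (level-order array): [18, 6, 40, 2, 16, 25, None, None, None, 8, None, None, 34]
Postorder traversal: [2, 8, 16, 6, 34, 25, 40, 18]


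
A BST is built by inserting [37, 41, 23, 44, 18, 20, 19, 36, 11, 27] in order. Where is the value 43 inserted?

Starting tree (level order): [37, 23, 41, 18, 36, None, 44, 11, 20, 27, None, None, None, None, None, 19]
Insertion path: 37 -> 41 -> 44
Result: insert 43 as left child of 44
Final tree (level order): [37, 23, 41, 18, 36, None, 44, 11, 20, 27, None, 43, None, None, None, 19]
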